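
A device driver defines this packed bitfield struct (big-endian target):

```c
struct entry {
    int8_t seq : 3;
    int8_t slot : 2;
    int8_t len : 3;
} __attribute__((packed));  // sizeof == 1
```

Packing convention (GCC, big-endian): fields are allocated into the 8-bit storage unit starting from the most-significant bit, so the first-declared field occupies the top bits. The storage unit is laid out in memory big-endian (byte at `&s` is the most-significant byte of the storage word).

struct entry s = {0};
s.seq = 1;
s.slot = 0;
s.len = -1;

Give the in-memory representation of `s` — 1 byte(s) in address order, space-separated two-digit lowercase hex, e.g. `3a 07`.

27

seq (3b) val=1 bits=0x1 at bit 5: 0x20
slot (2b) val=0 bits=0x0 at bit 3: 0x20
len (3b) val=-1 bits=0x7 at bit 0: 0x27
word = 0x27 → big-endian bytes:
  [0]=0x27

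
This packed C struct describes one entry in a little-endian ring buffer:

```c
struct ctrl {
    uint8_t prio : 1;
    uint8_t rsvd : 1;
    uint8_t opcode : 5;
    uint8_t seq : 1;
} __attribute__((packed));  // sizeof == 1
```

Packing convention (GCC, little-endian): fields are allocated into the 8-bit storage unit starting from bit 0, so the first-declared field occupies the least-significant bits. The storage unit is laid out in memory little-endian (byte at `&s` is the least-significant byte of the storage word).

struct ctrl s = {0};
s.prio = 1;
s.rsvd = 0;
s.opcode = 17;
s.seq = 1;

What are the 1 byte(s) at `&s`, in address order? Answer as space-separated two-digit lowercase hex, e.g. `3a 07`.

prio (1b) val=1 bits=0x1 at bit 0: 0x01
rsvd (1b) val=0 bits=0x0 at bit 1: 0x01
opcode (5b) val=17 bits=0x11 at bit 2: 0x45
seq (1b) val=1 bits=0x1 at bit 7: 0xc5
word = 0xc5 → little-endian bytes:
  [0]=0xc5

c5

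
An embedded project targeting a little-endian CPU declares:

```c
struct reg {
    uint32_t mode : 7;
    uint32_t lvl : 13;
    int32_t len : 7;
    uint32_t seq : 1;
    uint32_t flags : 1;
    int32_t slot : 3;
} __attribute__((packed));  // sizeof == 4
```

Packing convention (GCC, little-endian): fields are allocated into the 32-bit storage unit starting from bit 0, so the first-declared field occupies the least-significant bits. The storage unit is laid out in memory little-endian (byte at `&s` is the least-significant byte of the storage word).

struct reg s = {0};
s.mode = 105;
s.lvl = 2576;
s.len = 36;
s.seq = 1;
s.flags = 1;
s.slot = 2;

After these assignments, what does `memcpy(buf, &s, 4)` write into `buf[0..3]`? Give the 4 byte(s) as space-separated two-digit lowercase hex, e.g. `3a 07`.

[0+:7] mode=105 & 0x7f = 0x69; word=0x00000069
[7+:13] lvl=2576 & 0x1fff = 0xa10; word=0x00050869
[20+:7] len=36 & 0x7f = 0x24; word=0x02450869
[27+:1] seq=1 & 0x1 = 0x1; word=0x0a450869
[28+:1] flags=1 & 0x1 = 0x1; word=0x1a450869
[29+:3] slot=2 & 0x7 = 0x2; word=0x5a450869
word = 0x5a450869 → little-endian bytes:
  [0]=0x69  [1]=0x08  [2]=0x45  [3]=0x5a

69 08 45 5a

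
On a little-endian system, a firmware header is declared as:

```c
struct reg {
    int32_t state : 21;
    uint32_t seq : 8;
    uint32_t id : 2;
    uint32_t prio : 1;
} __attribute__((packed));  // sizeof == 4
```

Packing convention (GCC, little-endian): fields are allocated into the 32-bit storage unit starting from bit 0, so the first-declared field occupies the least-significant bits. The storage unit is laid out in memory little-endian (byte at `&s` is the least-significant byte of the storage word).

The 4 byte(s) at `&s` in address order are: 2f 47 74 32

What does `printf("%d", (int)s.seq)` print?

[0]=0x2f [1]=0x47 [2]=0x74 [3]=0x32 (little-endian) → word 0x3274472f
state:21 @ bit 0 → (0x3274472f>>0)&0x1fffff = 0x14472f
seq:8 @ bit 21 → (0x3274472f>>21)&0xff = 0x93  ←
id:2 @ bit 29 → (0x3274472f>>29)&0x3 = 0x1
prio:1 @ bit 31 → (0x3274472f>>31)&0x1 = 0x0

147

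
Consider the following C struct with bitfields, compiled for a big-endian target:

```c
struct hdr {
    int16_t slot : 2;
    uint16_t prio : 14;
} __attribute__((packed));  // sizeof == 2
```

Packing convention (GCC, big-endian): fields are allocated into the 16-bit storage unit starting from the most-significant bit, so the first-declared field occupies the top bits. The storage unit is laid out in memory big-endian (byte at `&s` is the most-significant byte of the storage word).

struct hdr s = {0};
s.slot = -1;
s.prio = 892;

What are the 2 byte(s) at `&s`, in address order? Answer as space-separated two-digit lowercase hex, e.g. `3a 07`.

c3 7c

[14+:2] slot=-1 & 0x3 = 0x3; word=0xc000
[0+:14] prio=892 & 0x3fff = 0x37c; word=0xc37c
word = 0xc37c → big-endian bytes:
  [0]=0xc3  [1]=0x7c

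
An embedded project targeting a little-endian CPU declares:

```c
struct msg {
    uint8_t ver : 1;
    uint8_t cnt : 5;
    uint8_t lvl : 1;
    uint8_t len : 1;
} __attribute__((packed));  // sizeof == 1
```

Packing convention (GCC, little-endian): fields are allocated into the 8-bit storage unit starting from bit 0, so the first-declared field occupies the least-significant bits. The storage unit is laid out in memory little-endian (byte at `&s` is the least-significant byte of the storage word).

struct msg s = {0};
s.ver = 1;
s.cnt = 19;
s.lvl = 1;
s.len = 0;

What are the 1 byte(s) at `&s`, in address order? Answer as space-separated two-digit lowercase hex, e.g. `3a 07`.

67

ver (1b) val=1 bits=0x1 at bit 0: 0x01
cnt (5b) val=19 bits=0x13 at bit 1: 0x27
lvl (1b) val=1 bits=0x1 at bit 6: 0x67
len (1b) val=0 bits=0x0 at bit 7: 0x67
word = 0x67 → little-endian bytes:
  [0]=0x67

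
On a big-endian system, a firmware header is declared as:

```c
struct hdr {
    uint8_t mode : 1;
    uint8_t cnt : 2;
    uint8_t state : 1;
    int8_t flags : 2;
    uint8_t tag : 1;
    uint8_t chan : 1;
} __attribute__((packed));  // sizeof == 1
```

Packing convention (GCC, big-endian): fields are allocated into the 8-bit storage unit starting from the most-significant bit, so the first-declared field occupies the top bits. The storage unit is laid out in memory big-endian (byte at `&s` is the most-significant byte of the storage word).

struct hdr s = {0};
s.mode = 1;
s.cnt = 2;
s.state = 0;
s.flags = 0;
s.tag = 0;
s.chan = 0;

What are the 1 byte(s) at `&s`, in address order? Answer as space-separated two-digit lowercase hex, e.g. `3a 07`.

[7+:1] mode=1 & 0x1 = 0x1; word=0x80
[5+:2] cnt=2 & 0x3 = 0x2; word=0xc0
[4+:1] state=0 & 0x1 = 0x0; word=0xc0
[2+:2] flags=0 & 0x3 = 0x0; word=0xc0
[1+:1] tag=0 & 0x1 = 0x0; word=0xc0
[0+:1] chan=0 & 0x1 = 0x0; word=0xc0
word = 0xc0 → big-endian bytes:
  [0]=0xc0

c0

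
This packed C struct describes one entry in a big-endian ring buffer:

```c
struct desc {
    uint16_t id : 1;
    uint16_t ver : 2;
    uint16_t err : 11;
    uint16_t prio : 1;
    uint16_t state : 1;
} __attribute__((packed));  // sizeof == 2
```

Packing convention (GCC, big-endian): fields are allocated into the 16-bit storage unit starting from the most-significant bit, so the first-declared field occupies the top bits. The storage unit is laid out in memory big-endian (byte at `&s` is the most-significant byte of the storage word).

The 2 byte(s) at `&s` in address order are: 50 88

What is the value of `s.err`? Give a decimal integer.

[0]=0x50 [1]=0x88 (big-endian) → word 0x5088
id [15+:1] = (word>>15) & 0x1 = 0
ver [13+:2] = (word>>13) & 0x3 = 2
err [2+:11] = (word>>2) & 0x7ff = 1058  ←
prio [1+:1] = (word>>1) & 0x1 = 0
state [0+:1] = (word>>0) & 0x1 = 0

1058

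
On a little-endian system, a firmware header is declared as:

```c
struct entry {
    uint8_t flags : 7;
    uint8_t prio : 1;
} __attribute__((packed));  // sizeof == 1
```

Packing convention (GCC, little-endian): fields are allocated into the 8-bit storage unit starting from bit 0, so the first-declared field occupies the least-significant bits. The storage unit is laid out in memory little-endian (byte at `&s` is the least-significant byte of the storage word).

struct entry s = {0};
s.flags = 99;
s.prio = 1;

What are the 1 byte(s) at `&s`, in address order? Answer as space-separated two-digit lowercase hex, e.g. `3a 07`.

e3

flags:7 = 99 → 0x63 << 0 → word 0x63
prio:1 = 1 → 0x1 << 7 → word 0xe3
word = 0xe3 → little-endian bytes:
  [0]=0xe3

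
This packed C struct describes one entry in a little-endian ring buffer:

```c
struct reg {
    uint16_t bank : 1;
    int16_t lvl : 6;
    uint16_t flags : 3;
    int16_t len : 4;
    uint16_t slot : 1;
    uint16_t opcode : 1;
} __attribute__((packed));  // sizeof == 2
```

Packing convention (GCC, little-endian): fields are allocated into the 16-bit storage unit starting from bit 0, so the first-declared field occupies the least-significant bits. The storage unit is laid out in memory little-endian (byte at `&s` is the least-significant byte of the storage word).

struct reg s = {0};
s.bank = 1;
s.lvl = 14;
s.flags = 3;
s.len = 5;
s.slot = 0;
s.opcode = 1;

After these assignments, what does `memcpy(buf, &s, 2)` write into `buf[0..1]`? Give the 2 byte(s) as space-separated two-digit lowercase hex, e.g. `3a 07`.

9d 95

[0+:1] bank=1 & 0x1 = 0x1; word=0x0001
[1+:6] lvl=14 & 0x3f = 0xe; word=0x001d
[7+:3] flags=3 & 0x7 = 0x3; word=0x019d
[10+:4] len=5 & 0xf = 0x5; word=0x159d
[14+:1] slot=0 & 0x1 = 0x0; word=0x159d
[15+:1] opcode=1 & 0x1 = 0x1; word=0x959d
word = 0x959d → little-endian bytes:
  [0]=0x9d  [1]=0x95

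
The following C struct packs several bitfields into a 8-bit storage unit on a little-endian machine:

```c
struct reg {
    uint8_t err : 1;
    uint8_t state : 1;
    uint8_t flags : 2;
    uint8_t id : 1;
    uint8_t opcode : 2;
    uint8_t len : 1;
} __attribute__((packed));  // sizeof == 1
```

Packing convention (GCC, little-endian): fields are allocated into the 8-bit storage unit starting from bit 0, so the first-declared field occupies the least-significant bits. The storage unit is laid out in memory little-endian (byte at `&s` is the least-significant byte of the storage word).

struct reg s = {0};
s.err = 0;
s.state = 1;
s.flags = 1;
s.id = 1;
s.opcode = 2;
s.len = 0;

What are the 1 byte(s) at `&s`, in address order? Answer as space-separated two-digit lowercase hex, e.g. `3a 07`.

err (1b) val=0 bits=0x0 at bit 0: 0x00
state (1b) val=1 bits=0x1 at bit 1: 0x02
flags (2b) val=1 bits=0x1 at bit 2: 0x06
id (1b) val=1 bits=0x1 at bit 4: 0x16
opcode (2b) val=2 bits=0x2 at bit 5: 0x56
len (1b) val=0 bits=0x0 at bit 7: 0x56
word = 0x56 → little-endian bytes:
  [0]=0x56

56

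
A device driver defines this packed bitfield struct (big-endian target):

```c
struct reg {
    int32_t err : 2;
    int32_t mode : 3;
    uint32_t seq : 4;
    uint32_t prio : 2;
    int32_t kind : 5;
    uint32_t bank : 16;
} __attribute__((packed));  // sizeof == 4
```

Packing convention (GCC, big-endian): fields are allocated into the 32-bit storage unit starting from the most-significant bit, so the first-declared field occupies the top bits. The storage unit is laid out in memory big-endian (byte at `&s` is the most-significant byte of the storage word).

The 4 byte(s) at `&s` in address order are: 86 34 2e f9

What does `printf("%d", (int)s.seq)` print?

12

[0]=0x86 [1]=0x34 [2]=0x2e [3]=0xf9 (big-endian) → word 0x86342ef9
err [30+:2] = (word>>30) & 0x3 = 2
mode [27+:3] = (word>>27) & 0x7 = 0
seq [23+:4] = (word>>23) & 0xf = 12  ←
prio [21+:2] = (word>>21) & 0x3 = 1
kind [16+:5] = (word>>16) & 0x1f = 20
bank [0+:16] = (word>>0) & 0xffff = 12025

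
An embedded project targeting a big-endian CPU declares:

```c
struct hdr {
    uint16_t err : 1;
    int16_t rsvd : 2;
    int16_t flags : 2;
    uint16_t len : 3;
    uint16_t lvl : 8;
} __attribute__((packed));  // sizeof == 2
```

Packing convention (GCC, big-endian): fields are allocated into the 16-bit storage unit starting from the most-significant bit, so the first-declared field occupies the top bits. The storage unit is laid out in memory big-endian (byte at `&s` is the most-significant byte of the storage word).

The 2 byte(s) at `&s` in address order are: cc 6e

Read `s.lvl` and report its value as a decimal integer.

[0]=0xcc [1]=0x6e (big-endian) → word 0xcc6e
err [15+:1] = (word>>15) & 0x1 = 1
rsvd [13+:2] = (word>>13) & 0x3 = 2
flags [11+:2] = (word>>11) & 0x3 = 1
len [8+:3] = (word>>8) & 0x7 = 4
lvl [0+:8] = (word>>0) & 0xff = 110  ←

110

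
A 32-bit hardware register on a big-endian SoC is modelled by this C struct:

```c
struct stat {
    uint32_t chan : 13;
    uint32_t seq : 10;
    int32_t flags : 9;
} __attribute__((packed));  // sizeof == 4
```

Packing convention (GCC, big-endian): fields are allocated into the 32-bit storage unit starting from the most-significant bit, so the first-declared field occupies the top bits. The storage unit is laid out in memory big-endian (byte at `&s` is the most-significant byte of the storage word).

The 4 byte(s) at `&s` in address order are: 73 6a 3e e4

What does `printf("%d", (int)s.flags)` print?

228

[0]=0x73 [1]=0x6a [2]=0x3e [3]=0xe4 (big-endian) → word 0x736a3ee4
chan [19+:13] = (word>>19) & 0x1fff = 3693
seq [9+:10] = (word>>9) & 0x3ff = 287
flags [0+:9] = (word>>0) & 0x1ff = 228  ←
flags signed 9b, MSB=0: value = 228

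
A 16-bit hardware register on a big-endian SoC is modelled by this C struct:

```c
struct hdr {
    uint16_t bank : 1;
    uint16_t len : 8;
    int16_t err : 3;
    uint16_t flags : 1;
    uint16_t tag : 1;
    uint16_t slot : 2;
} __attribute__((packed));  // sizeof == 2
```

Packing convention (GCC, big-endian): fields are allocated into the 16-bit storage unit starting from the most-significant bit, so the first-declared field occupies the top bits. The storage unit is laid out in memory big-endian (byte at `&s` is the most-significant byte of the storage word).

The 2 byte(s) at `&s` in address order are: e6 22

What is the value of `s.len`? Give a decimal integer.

[0]=0xe6 [1]=0x22 (big-endian) → word 0xe622
bank [15+:1] = (word>>15) & 0x1 = 1
len [7+:8] = (word>>7) & 0xff = 204  ←
err [4+:3] = (word>>4) & 0x7 = 2
flags [3+:1] = (word>>3) & 0x1 = 0
tag [2+:1] = (word>>2) & 0x1 = 0
slot [0+:2] = (word>>0) & 0x3 = 2

204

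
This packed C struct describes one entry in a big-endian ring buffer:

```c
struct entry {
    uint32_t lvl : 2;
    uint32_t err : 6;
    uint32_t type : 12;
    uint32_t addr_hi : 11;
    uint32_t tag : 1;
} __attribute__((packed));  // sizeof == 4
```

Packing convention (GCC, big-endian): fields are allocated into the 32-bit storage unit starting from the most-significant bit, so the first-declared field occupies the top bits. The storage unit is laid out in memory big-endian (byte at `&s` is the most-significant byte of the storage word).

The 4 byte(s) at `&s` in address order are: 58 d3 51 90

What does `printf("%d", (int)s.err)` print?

[0]=0x58 [1]=0xd3 [2]=0x51 [3]=0x90 (big-endian) → word 0x58d35190
lvl:2 @ bit 30 → (0x58d35190>>30)&0x3 = 0x1
err:6 @ bit 24 → (0x58d35190>>24)&0x3f = 0x18  ←
type:12 @ bit 12 → (0x58d35190>>12)&0xfff = 0xd35
addr_hi:11 @ bit 1 → (0x58d35190>>1)&0x7ff = 0xc8
tag:1 @ bit 0 → (0x58d35190>>0)&0x1 = 0x0

24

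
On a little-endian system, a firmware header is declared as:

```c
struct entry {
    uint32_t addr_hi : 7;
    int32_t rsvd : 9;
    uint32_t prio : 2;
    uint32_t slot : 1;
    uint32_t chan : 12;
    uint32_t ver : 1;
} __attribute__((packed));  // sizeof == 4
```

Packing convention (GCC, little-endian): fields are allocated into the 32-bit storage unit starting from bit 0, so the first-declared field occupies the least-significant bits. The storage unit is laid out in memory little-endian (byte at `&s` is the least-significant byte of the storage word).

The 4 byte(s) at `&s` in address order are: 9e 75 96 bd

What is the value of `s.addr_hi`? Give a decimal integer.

[0]=0x9e [1]=0x75 [2]=0x96 [3]=0xbd (little-endian) → word 0xbd96759e
addr_hi:7 @ bit 0 → (0xbd96759e>>0)&0x7f = 0x1e  ←
rsvd:9 @ bit 7 → (0xbd96759e>>7)&0x1ff = 0xeb
prio:2 @ bit 16 → (0xbd96759e>>16)&0x3 = 0x2
slot:1 @ bit 18 → (0xbd96759e>>18)&0x1 = 0x1
chan:12 @ bit 19 → (0xbd96759e>>19)&0xfff = 0x7b2
ver:1 @ bit 31 → (0xbd96759e>>31)&0x1 = 0x1

30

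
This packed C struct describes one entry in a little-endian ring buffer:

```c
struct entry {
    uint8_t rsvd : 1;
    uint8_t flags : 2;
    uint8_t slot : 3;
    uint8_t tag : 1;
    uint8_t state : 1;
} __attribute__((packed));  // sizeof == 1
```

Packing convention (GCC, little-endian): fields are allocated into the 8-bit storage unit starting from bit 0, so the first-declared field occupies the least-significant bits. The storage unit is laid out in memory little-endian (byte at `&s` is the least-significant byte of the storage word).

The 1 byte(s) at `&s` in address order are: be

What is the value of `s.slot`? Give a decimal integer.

[0]=0xbe (little-endian) → word 0xbe
rsvd [0+:1] = (word>>0) & 0x1 = 0
flags [1+:2] = (word>>1) & 0x3 = 3
slot [3+:3] = (word>>3) & 0x7 = 7  ←
tag [6+:1] = (word>>6) & 0x1 = 0
state [7+:1] = (word>>7) & 0x1 = 1

7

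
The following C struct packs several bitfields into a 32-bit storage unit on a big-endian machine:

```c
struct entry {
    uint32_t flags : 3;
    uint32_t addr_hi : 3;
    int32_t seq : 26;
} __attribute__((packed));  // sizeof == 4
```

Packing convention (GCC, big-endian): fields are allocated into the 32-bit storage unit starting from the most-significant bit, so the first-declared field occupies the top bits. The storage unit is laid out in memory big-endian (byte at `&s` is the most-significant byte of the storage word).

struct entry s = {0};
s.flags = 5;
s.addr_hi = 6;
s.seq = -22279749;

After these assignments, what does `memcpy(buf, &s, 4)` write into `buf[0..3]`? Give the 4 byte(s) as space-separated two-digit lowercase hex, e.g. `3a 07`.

flags (3b) val=5 bits=0x5 at bit 29: 0xa0000000
addr_hi (3b) val=6 bits=0x6 at bit 26: 0xb8000000
seq (26b) val=-22279749 bits=0x2ac09bb at bit 0: 0xbaac09bb
word = 0xbaac09bb → big-endian bytes:
  [0]=0xba  [1]=0xac  [2]=0x09  [3]=0xbb

ba ac 09 bb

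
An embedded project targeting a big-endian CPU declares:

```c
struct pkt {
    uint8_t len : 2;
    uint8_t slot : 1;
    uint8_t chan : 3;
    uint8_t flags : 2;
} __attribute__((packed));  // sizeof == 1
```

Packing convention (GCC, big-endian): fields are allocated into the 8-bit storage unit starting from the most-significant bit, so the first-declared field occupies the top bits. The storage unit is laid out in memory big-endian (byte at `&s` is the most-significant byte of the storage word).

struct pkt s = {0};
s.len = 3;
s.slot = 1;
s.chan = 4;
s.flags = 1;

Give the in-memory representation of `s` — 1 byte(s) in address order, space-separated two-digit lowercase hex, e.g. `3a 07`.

len (2b) val=3 bits=0x3 at bit 6: 0xc0
slot (1b) val=1 bits=0x1 at bit 5: 0xe0
chan (3b) val=4 bits=0x4 at bit 2: 0xf0
flags (2b) val=1 bits=0x1 at bit 0: 0xf1
word = 0xf1 → big-endian bytes:
  [0]=0xf1

f1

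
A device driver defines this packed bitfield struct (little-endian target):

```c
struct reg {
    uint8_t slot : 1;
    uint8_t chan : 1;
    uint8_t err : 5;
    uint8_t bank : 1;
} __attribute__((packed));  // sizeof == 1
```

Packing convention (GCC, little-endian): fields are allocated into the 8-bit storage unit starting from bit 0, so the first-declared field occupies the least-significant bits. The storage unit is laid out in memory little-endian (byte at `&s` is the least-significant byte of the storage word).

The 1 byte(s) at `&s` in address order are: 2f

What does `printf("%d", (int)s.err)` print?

[0]=0x2f (little-endian) → word 0x2f
slot:1 @ bit 0 → (0x2f>>0)&0x1 = 0x1
chan:1 @ bit 1 → (0x2f>>1)&0x1 = 0x1
err:5 @ bit 2 → (0x2f>>2)&0x1f = 0xb  ←
bank:1 @ bit 7 → (0x2f>>7)&0x1 = 0x0

11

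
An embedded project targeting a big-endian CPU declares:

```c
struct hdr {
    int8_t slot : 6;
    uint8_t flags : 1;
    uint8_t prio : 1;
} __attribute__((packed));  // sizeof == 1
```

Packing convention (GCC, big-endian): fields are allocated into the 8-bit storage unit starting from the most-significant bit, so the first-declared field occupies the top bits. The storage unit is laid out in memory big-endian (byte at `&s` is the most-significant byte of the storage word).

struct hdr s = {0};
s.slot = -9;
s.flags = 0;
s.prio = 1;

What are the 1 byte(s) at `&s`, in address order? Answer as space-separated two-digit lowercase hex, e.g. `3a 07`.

dd

[2+:6] slot=-9 & 0x3f = 0x37; word=0xdc
[1+:1] flags=0 & 0x1 = 0x0; word=0xdc
[0+:1] prio=1 & 0x1 = 0x1; word=0xdd
word = 0xdd → big-endian bytes:
  [0]=0xdd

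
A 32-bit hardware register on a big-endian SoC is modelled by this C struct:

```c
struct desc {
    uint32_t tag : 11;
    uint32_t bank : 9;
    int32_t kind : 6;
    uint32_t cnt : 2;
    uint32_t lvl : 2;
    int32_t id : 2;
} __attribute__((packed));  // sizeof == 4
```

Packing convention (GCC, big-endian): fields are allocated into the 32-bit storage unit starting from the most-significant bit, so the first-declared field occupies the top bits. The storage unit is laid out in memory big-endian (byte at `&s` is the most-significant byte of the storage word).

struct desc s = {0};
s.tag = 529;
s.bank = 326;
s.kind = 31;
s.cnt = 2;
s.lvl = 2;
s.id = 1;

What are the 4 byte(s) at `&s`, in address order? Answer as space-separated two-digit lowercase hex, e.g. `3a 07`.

42 34 67 e9

[21+:11] tag=529 & 0x7ff = 0x211; word=0x42200000
[12+:9] bank=326 & 0x1ff = 0x146; word=0x42346000
[6+:6] kind=31 & 0x3f = 0x1f; word=0x423467c0
[4+:2] cnt=2 & 0x3 = 0x2; word=0x423467e0
[2+:2] lvl=2 & 0x3 = 0x2; word=0x423467e8
[0+:2] id=1 & 0x3 = 0x1; word=0x423467e9
word = 0x423467e9 → big-endian bytes:
  [0]=0x42  [1]=0x34  [2]=0x67  [3]=0xe9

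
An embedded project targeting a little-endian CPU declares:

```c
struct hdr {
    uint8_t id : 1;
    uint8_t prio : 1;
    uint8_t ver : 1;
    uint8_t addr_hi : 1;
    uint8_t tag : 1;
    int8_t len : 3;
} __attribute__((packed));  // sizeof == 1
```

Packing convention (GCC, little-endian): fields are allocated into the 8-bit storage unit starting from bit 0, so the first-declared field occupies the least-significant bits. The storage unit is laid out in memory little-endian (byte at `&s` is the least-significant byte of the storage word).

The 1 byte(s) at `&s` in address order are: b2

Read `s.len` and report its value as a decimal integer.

-3

[0]=0xb2 (little-endian) → word 0xb2
id:1 @ bit 0 → (0xb2>>0)&0x1 = 0x0
prio:1 @ bit 1 → (0xb2>>1)&0x1 = 0x1
ver:1 @ bit 2 → (0xb2>>2)&0x1 = 0x0
addr_hi:1 @ bit 3 → (0xb2>>3)&0x1 = 0x0
tag:1 @ bit 4 → (0xb2>>4)&0x1 = 0x1
len:3 @ bit 5 → (0xb2>>5)&0x7 = 0x5  ←
len signed 3b, MSB=1: 5 - 8 = -3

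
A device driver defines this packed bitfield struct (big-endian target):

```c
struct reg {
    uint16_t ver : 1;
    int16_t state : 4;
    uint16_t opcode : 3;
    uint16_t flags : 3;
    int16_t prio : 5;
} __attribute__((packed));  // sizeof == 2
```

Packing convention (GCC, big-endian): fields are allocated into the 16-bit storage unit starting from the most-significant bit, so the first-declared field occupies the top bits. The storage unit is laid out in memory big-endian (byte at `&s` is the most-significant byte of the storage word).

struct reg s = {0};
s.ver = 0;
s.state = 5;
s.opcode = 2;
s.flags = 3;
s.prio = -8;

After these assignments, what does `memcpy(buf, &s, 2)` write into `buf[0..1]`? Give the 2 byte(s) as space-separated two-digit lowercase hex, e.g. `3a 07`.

2a 78

[15+:1] ver=0 & 0x1 = 0x0; word=0x0000
[11+:4] state=5 & 0xf = 0x5; word=0x2800
[8+:3] opcode=2 & 0x7 = 0x2; word=0x2a00
[5+:3] flags=3 & 0x7 = 0x3; word=0x2a60
[0+:5] prio=-8 & 0x1f = 0x18; word=0x2a78
word = 0x2a78 → big-endian bytes:
  [0]=0x2a  [1]=0x78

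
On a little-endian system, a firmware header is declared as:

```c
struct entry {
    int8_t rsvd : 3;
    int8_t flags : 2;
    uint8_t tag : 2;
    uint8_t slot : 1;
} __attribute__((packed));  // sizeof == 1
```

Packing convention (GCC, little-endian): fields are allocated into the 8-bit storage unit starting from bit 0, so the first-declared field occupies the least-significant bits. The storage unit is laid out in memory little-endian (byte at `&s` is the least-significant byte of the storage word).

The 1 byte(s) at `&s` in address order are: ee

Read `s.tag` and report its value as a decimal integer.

3

[0]=0xee (little-endian) → word 0xee
rsvd:3 @ bit 0 → (0xee>>0)&0x7 = 0x6
flags:2 @ bit 3 → (0xee>>3)&0x3 = 0x1
tag:2 @ bit 5 → (0xee>>5)&0x3 = 0x3  ←
slot:1 @ bit 7 → (0xee>>7)&0x1 = 0x1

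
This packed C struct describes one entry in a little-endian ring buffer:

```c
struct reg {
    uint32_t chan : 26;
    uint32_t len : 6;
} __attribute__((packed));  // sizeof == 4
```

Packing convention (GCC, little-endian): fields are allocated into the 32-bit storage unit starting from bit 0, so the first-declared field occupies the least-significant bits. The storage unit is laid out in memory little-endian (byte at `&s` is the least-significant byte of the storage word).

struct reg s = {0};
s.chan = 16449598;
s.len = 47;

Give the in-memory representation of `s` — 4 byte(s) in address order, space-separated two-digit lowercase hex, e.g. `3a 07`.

3e 00 fb bc

chan:26 = 16449598 → 0xfb003e << 0 → word 0x00fb003e
len:6 = 47 → 0x2f << 26 → word 0xbcfb003e
word = 0xbcfb003e → little-endian bytes:
  [0]=0x3e  [1]=0x00  [2]=0xfb  [3]=0xbc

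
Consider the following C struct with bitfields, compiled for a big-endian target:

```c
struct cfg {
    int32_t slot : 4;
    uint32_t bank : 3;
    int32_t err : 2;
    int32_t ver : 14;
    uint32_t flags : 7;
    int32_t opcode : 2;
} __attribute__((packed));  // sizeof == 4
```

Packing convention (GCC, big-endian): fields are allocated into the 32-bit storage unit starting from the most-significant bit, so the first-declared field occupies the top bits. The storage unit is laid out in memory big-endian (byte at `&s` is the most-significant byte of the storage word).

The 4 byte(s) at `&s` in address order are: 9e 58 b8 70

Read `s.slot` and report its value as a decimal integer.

[0]=0x9e [1]=0x58 [2]=0xb8 [3]=0x70 (big-endian) → word 0x9e58b870
slot [28+:4] = (word>>28) & 0xf = 9  ←
bank [25+:3] = (word>>25) & 0x7 = 7
err [23+:2] = (word>>23) & 0x3 = 0
ver [9+:14] = (word>>9) & 0x3fff = 11356
flags [2+:7] = (word>>2) & 0x7f = 28
opcode [0+:2] = (word>>0) & 0x3 = 0
slot signed 4b, MSB=1: 9 - 16 = -7

-7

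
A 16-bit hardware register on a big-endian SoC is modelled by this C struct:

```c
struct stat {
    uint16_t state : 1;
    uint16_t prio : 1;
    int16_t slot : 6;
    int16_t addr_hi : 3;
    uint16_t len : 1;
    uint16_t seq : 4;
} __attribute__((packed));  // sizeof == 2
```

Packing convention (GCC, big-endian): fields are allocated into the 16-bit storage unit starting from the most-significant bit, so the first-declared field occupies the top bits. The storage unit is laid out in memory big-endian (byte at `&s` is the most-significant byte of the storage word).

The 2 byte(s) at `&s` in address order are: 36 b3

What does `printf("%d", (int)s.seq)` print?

[0]=0x36 [1]=0xb3 (big-endian) → word 0x36b3
state:1 @ bit 15 → (0x36b3>>15)&0x1 = 0x0
prio:1 @ bit 14 → (0x36b3>>14)&0x1 = 0x0
slot:6 @ bit 8 → (0x36b3>>8)&0x3f = 0x36
addr_hi:3 @ bit 5 → (0x36b3>>5)&0x7 = 0x5
len:1 @ bit 4 → (0x36b3>>4)&0x1 = 0x1
seq:4 @ bit 0 → (0x36b3>>0)&0xf = 0x3  ←

3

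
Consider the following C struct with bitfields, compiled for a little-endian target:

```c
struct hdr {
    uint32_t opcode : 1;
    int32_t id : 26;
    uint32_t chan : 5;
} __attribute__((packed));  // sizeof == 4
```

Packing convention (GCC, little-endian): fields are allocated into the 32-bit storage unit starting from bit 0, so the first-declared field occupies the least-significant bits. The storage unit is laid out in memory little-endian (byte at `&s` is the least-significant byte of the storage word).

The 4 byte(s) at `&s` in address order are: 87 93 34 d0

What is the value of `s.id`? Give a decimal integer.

[0]=0x87 [1]=0x93 [2]=0x34 [3]=0xd0 (little-endian) → word 0xd0349387
opcode [0+:1] = (word>>0) & 0x1 = 1
id [1+:26] = (word>>1) & 0x3ffffff = 1722819  ←
chan [27+:5] = (word>>27) & 0x1f = 26
id signed 26b, MSB=0: value = 1722819

1722819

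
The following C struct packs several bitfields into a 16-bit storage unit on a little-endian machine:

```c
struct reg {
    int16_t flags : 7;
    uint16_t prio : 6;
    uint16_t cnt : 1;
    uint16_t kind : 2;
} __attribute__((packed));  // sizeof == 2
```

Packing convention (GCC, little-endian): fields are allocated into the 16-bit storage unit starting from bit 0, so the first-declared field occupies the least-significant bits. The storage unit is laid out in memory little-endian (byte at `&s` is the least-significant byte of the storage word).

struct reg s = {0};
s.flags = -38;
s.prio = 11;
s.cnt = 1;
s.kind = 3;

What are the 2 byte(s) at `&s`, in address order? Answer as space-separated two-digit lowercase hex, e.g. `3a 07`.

flags:7 = -38 → 0x5a << 0 → word 0x005a
prio:6 = 11 → 0xb << 7 → word 0x05da
cnt:1 = 1 → 0x1 << 13 → word 0x25da
kind:2 = 3 → 0x3 << 14 → word 0xe5da
word = 0xe5da → little-endian bytes:
  [0]=0xda  [1]=0xe5

da e5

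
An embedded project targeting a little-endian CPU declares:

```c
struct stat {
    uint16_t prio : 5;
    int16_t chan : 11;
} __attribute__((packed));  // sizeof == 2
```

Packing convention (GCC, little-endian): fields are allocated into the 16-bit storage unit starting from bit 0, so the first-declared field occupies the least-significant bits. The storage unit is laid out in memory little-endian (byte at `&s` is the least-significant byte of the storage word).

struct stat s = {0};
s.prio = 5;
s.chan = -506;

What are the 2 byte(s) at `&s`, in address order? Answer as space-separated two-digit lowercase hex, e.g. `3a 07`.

[0+:5] prio=5 & 0x1f = 0x5; word=0x0005
[5+:11] chan=-506 & 0x7ff = 0x606; word=0xc0c5
word = 0xc0c5 → little-endian bytes:
  [0]=0xc5  [1]=0xc0

c5 c0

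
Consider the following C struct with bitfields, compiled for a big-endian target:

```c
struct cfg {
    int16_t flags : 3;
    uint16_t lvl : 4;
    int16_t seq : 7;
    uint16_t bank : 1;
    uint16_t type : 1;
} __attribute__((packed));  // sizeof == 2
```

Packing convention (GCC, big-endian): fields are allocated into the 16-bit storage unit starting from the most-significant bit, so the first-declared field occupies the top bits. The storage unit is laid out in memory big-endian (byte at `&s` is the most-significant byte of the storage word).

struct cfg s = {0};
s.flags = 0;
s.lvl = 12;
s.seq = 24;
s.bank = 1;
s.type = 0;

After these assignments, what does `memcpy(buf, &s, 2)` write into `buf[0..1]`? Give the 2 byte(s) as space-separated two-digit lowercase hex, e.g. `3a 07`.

[13+:3] flags=0 & 0x7 = 0x0; word=0x0000
[9+:4] lvl=12 & 0xf = 0xc; word=0x1800
[2+:7] seq=24 & 0x7f = 0x18; word=0x1860
[1+:1] bank=1 & 0x1 = 0x1; word=0x1862
[0+:1] type=0 & 0x1 = 0x0; word=0x1862
word = 0x1862 → big-endian bytes:
  [0]=0x18  [1]=0x62

18 62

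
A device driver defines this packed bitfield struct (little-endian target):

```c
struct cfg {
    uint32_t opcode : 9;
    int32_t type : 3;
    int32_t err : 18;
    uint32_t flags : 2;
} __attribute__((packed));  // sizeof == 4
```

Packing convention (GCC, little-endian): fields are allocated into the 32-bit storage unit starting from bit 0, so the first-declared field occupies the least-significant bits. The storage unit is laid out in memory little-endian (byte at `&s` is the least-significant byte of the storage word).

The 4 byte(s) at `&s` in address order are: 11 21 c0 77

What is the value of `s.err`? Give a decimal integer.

-33790

[0]=0x11 [1]=0x21 [2]=0xc0 [3]=0x77 (little-endian) → word 0x77c02111
opcode:9 @ bit 0 → (0x77c02111>>0)&0x1ff = 0x111
type:3 @ bit 9 → (0x77c02111>>9)&0x7 = 0x0
err:18 @ bit 12 → (0x77c02111>>12)&0x3ffff = 0x37c02  ←
flags:2 @ bit 30 → (0x77c02111>>30)&0x3 = 0x1
err signed 18b, MSB=1: 228354 - 262144 = -33790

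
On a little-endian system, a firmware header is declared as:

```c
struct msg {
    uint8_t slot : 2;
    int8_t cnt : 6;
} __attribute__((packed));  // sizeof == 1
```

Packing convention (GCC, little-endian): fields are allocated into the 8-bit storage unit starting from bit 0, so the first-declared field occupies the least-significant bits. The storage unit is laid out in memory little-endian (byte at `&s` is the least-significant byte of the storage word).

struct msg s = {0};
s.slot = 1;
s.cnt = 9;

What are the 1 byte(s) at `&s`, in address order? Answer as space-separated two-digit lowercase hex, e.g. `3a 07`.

25

slot (2b) val=1 bits=0x1 at bit 0: 0x01
cnt (6b) val=9 bits=0x9 at bit 2: 0x25
word = 0x25 → little-endian bytes:
  [0]=0x25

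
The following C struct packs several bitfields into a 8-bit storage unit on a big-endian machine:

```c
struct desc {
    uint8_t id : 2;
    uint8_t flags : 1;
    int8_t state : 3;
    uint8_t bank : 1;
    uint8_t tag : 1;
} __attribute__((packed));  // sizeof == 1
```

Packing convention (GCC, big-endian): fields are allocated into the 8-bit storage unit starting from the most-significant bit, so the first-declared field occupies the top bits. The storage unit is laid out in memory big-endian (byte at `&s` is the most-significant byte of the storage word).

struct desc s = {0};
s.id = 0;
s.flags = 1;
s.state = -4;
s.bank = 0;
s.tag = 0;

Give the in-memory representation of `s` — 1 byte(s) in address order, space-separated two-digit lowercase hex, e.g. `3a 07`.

id (2b) val=0 bits=0x0 at bit 6: 0x00
flags (1b) val=1 bits=0x1 at bit 5: 0x20
state (3b) val=-4 bits=0x4 at bit 2: 0x30
bank (1b) val=0 bits=0x0 at bit 1: 0x30
tag (1b) val=0 bits=0x0 at bit 0: 0x30
word = 0x30 → big-endian bytes:
  [0]=0x30

30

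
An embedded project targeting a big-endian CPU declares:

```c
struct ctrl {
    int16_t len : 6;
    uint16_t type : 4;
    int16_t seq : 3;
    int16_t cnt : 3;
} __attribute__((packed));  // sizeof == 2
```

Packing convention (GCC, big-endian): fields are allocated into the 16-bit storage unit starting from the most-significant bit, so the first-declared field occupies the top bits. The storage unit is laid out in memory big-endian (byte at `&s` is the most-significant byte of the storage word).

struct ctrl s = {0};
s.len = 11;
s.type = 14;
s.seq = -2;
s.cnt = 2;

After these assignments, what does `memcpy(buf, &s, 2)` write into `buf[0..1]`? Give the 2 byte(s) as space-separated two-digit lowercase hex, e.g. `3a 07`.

2f b2

len:6 = 11 → 0xb << 10 → word 0x2c00
type:4 = 14 → 0xe << 6 → word 0x2f80
seq:3 = -2 → 0x6 << 3 → word 0x2fb0
cnt:3 = 2 → 0x2 << 0 → word 0x2fb2
word = 0x2fb2 → big-endian bytes:
  [0]=0x2f  [1]=0xb2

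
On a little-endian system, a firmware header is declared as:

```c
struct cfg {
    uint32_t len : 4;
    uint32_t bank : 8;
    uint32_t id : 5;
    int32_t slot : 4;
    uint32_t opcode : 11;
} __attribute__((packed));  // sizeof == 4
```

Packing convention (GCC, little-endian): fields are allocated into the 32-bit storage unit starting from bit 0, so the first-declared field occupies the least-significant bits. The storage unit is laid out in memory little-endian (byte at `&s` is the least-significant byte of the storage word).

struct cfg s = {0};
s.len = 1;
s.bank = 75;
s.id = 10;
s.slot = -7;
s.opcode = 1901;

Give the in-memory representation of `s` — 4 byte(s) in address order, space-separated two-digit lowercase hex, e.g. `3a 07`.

[0+:4] len=1 & 0xf = 0x1; word=0x00000001
[4+:8] bank=75 & 0xff = 0x4b; word=0x000004b1
[12+:5] id=10 & 0x1f = 0xa; word=0x0000a4b1
[17+:4] slot=-7 & 0xf = 0x9; word=0x0012a4b1
[21+:11] opcode=1901 & 0x7ff = 0x76d; word=0xedb2a4b1
word = 0xedb2a4b1 → little-endian bytes:
  [0]=0xb1  [1]=0xa4  [2]=0xb2  [3]=0xed

b1 a4 b2 ed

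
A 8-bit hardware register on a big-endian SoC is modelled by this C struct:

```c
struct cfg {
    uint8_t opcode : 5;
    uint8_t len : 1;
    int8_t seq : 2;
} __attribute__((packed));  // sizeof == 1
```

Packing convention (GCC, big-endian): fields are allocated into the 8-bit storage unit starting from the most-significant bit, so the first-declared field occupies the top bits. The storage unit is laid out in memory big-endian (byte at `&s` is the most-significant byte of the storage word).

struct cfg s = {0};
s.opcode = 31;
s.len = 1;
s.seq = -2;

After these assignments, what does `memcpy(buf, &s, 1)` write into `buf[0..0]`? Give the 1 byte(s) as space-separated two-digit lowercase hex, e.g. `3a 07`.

fe

opcode:5 = 31 → 0x1f << 3 → word 0xf8
len:1 = 1 → 0x1 << 2 → word 0xfc
seq:2 = -2 → 0x2 << 0 → word 0xfe
word = 0xfe → big-endian bytes:
  [0]=0xfe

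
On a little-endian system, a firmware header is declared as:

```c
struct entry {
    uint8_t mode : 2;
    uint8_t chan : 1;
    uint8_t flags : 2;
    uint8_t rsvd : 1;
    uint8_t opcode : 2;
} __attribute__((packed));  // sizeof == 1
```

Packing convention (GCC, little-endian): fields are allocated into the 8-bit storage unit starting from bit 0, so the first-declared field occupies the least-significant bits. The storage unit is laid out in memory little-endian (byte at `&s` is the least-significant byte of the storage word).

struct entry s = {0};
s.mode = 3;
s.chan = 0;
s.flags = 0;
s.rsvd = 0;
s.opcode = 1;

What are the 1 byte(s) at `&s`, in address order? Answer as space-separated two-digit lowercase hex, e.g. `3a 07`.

43

[0+:2] mode=3 & 0x3 = 0x3; word=0x03
[2+:1] chan=0 & 0x1 = 0x0; word=0x03
[3+:2] flags=0 & 0x3 = 0x0; word=0x03
[5+:1] rsvd=0 & 0x1 = 0x0; word=0x03
[6+:2] opcode=1 & 0x3 = 0x1; word=0x43
word = 0x43 → little-endian bytes:
  [0]=0x43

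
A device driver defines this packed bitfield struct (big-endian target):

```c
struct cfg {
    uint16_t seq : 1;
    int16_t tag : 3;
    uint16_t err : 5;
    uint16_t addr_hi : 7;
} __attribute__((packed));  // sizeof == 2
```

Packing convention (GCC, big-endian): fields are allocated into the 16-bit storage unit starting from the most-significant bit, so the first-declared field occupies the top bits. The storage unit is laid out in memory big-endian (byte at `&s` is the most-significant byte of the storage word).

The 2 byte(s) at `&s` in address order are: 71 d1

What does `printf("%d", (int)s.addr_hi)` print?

81

[0]=0x71 [1]=0xd1 (big-endian) → word 0x71d1
seq:1 @ bit 15 → (0x71d1>>15)&0x1 = 0x0
tag:3 @ bit 12 → (0x71d1>>12)&0x7 = 0x7
err:5 @ bit 7 → (0x71d1>>7)&0x1f = 0x3
addr_hi:7 @ bit 0 → (0x71d1>>0)&0x7f = 0x51  ←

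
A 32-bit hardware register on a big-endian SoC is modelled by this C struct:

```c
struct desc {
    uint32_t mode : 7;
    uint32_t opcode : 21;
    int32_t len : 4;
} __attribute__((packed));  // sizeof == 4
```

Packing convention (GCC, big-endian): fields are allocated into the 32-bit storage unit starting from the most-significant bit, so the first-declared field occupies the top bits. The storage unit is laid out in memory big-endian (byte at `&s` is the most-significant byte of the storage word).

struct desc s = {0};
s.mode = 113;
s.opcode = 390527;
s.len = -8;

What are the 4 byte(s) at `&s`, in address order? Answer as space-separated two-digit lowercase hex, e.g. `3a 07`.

mode:7 = 113 → 0x71 << 25 → word 0xe2000000
opcode:21 = 390527 → 0x5f57f << 4 → word 0xe25f57f0
len:4 = -8 → 0x8 << 0 → word 0xe25f57f8
word = 0xe25f57f8 → big-endian bytes:
  [0]=0xe2  [1]=0x5f  [2]=0x57  [3]=0xf8

e2 5f 57 f8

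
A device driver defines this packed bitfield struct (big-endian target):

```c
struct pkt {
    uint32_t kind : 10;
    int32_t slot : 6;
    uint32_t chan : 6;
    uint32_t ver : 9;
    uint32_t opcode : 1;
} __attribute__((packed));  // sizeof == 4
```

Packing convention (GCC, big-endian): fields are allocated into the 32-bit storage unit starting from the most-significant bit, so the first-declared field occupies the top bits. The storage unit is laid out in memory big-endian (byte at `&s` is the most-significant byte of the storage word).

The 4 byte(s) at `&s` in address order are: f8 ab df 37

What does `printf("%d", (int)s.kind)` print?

[0]=0xf8 [1]=0xab [2]=0xdf [3]=0x37 (big-endian) → word 0xf8abdf37
kind [22+:10] = (word>>22) & 0x3ff = 994  ←
slot [16+:6] = (word>>16) & 0x3f = 43
chan [10+:6] = (word>>10) & 0x3f = 55
ver [1+:9] = (word>>1) & 0x1ff = 411
opcode [0+:1] = (word>>0) & 0x1 = 1

994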